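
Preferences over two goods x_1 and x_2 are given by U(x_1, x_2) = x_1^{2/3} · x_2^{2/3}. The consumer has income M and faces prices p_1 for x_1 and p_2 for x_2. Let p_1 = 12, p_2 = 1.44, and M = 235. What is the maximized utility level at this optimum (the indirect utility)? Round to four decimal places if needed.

V = 86.1036

Demand: x_1*(p_1,p_2,M) = 0.5·M/p_1 and x_2* = 0.5·M/p_2.
At p_1=12, p_2=1.44, M=235: x_1* = 0.5·235/12 = 9.7917, x_2* = 81.5972.
Utility at the optimum: U(9.7917, 81.5972) = 86.1036.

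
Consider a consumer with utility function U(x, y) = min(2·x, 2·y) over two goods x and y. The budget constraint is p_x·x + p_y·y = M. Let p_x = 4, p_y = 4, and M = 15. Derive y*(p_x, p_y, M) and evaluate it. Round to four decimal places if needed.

y* = 1.875

With perfect complements, no substitution: consume in ratio x:y = 2:2.
Budget: p_x·x + p_y·x = M, so (2·p_x + 2·p_y)·x = 2·M.
Demand: x*(p_x,p_y,M) = 2·M/(2·p_x + 2·p_y), y* = 2·M/(2·p_x + 2·p_y).
Here 2·4 + 2·4 = 16, giving y* = 1.875.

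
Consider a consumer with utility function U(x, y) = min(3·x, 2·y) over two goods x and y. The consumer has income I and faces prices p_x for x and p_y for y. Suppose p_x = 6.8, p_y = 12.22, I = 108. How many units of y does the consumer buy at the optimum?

Demand: x*(p_x,p_y,I) = 2·I/(2·p_x + 3·p_y), y* = 3·I/(2·p_x + 3·p_y).
Here 2·6.8 + 3·12.22 = 50.26, giving y* = 6.4465.

y* = 6.4465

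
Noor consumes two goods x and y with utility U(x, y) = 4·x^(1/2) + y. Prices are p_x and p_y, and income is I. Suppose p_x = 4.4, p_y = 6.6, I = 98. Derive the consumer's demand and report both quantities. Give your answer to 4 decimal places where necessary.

x* = 9, y* = 8.8485

Utility is quasi-linear in y; the FOC for x is 2/√x = p_x/p_y.
Thus x* = (2·p_y/p_x)² — independent of I — with the rest of income spent on y.
Plugging in: x* = (2·6.6/4.4)² = 9, y* = 8.8485.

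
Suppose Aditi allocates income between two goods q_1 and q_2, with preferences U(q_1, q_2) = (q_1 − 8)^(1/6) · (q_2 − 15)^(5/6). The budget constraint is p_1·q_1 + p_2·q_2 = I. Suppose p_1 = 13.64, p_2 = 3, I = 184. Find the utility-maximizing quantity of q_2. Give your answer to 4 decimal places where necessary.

q_2* = 23.3

This is Cobb-Douglas in (q_1−8, q_2−15): tangency gives 1/6·p_2·(q_2−15) = 5/6·p_1·(q_1−8).
After buying the subsistence bundle (8, 15), a share 1/6 of the remaining income goes to q_1: q_1* = 8 + 1/6·(I − 8p_1 − 15p_2)/p_1.
Discretionary income = 184 − 8·13.64 − 15·3 = 29.88; q_2* = 15 + 5/6·29.88/3 = 23.3.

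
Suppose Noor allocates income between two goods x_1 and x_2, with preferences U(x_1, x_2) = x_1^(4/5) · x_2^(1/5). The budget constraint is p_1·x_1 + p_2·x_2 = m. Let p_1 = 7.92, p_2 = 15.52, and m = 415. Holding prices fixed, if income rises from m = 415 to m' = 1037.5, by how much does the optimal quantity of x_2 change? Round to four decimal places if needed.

Tangency: MRS = 4·x_2/x_1 = p_1/p_2.
Rearranging, p_2·x_2 = (1/4)·p_1·x_1. Substituting into the budget gives p_1·x_1·(1 + (1/4)) = m.
Demand: x_1*(p_1,p_2,m) = 0.8·m/p_1 and x_2* = 0.2·m/p_2.
At p_1=7.92, p_2=15.52, m=415: x_2* = 0.2·415/15.52 = 5.3479.
At m' = 1037.5: x_2* = 13.3698. Change: 13.3698 − 5.3479 = 8.0219.

Δx_2* = 8.0219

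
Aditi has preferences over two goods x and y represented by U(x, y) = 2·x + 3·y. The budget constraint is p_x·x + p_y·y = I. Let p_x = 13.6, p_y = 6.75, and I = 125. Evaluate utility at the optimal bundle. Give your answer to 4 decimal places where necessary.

Linear utility — the consumer picks whichever good has higher MU/price: 2/13.6 = 0.1471 vs 3/6.75 = 0.4444.
y gives more utility per dollar, so spend all income on y: y* = I/p_y, x* = 0.
Numerically: x* = 0, y* = 18.5185.
Utility at the optimum: U(0, 18.5185) = 55.5556.

V = 55.5556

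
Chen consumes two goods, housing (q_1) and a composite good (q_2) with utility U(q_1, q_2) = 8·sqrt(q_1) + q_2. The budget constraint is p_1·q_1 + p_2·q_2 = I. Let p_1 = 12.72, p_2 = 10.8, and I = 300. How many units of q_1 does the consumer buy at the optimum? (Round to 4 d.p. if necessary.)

q_1* = 11.5344

Set MRS = p_1/p_2: 4·q_1^(−1/2) = p_1/p_2.
Thus q_1* = (4·p_2/p_1)² — independent of I — with the rest of income spent on q_2.
Plugging in: q_1* = (4·10.8/12.72)² = 11.5344.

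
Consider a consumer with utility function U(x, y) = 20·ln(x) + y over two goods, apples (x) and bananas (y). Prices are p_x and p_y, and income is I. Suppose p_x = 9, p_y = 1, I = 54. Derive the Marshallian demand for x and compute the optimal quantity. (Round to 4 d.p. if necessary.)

Set MRS = p_x/p_y: (20/x)/1 = p_x/p_y.
So x*(p_x,p_y) = 20·p_y/p_x, independent of income; and y* = (I − 20·p_y)/p_y.
At the given prices: x* = 20·1/9 = 2.2222.

x* = 2.2222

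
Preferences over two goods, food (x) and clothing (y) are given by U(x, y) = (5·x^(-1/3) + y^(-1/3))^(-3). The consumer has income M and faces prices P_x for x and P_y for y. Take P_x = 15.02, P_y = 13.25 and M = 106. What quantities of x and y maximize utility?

MU_x ∝ 5·x^(-4/3), MU_y ∝ y^(-4/3), so MRS = 5·(y/x)^(4/3) = P_x/P_y.
Solve for the ratio: y/x = [(1/5)·P_x/P_y]^(0.75).
Substitute y = (y/x)·x into the budget: x* = M/(P_x + P_y·(y/x)).
Numerically y/x = 0.328559, so x* = 106/(15.02 + 13.25·0.328559) = 5.4714 and y* = 0.328559·5.4714 = 1.7977.

x* = 5.4714, y* = 1.7977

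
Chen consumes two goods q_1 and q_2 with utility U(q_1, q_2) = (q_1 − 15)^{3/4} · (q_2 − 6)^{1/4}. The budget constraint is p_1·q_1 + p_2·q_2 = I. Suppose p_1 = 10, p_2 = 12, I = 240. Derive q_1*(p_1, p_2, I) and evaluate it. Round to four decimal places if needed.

This is Cobb-Douglas in (q_1−15, q_2−6): tangency gives 0.75·p_2·(q_2−6) = 0.25·p_1·(q_1−15).
After buying the subsistence bundle (15, 6), a share 0.75 of the remaining income goes to q_1: q_1* = 15 + 0.75·(I − 15p_1 − 6p_2)/p_1.
Discretionary income = 240 − 15·10 − 6·12 = 18; q_1* = 15 + 0.75·18/10 = 16.35.

q_1* = 16.35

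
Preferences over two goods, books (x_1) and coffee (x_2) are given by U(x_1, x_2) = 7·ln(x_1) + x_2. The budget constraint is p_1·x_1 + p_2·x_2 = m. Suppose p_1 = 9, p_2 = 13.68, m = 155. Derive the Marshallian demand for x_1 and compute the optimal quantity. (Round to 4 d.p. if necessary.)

x_1* = 10.64

Set MRS = p_1/p_2: (7/x_1)/1 = p_1/p_2.
So x_1*(p_1,p_2) = 7·p_2/p_1, independent of income; and x_2* = (m − 7·p_2)/p_2.
At the given prices: x_1* = 7·13.68/9 = 10.64.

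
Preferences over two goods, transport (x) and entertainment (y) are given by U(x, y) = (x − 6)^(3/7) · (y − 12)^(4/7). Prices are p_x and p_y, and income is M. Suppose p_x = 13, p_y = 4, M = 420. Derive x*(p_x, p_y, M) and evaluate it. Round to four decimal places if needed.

x* = 15.6923

MRS = (3/4)·(y−12)/(x−6). Tangency with p_x/p_y gives y−12 = (4/3)·(p_x/p_y)·(x−6).
Substituting into the budget: x* = 6 + 3/7·(M − 6·p_x − 12·p_y)/p_x, and y* = 12 + 4/7·(…)/p_y.
Discretionary income = 420 − 6·13 − 12·4 = 294; x* = 6 + 3/7·294/13 = 15.6923.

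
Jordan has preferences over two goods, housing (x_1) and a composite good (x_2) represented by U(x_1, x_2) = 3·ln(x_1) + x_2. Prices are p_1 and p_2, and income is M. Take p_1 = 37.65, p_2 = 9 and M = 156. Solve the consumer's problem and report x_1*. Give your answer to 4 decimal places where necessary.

x_1* = 0.7171

Set MRS = p_1/p_2: (3/x_1)/1 = p_1/p_2.
So x_1*(p_1,p_2) = 3·p_2/p_1, independent of income; and x_2* = (M − 3·p_2)/p_2.
At the given prices: x_1* = 3·9/37.65 = 0.7171.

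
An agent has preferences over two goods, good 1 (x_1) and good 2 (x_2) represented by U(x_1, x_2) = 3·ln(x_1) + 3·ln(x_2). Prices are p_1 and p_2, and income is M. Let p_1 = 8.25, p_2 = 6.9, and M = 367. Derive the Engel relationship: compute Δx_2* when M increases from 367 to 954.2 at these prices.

Tangency: MRS = x_2/x_1 = p_1/p_2.
So 3·p_2·x_2 = 3·p_1·x_1; combined with the budget, a share 0.5 of income goes to x_1.
Demand: x_1*(p_1,p_2,M) = 0.5·M/p_1 and x_2* = 0.5·M/p_2.
At p_1=8.25, p_2=6.9, M=367: x_2* = 0.5·367/6.9 = 26.5942.
At M' = 954.2: x_2* = 69.1449. Change: 69.1449 − 26.5942 = 42.5507.

Δx_2* = 42.5507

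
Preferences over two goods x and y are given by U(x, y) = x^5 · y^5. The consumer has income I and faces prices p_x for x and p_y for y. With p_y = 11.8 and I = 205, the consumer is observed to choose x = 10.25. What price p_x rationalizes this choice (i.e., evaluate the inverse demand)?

p_x = 10

The MRS is y/x. Set MRS = p_x/p_y.
So 5·p_y·y = 5·p_x·x; combined with the budget, a share 0.5 of income goes to x.
Demand: x*(p_x,p_y,I) = 0.5·I/p_x and y* = 0.5·I/p_y.
Set x* = 10.25 in the demand function and solve for p_x: p_x = 10.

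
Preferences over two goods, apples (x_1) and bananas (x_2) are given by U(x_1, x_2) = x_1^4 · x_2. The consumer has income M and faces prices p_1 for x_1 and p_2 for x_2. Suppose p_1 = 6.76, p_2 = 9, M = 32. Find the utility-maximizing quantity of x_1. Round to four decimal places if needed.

x_1* = 3.787

The MRS is 4·x_2/x_1. Set MRS = p_1/p_2.
Rearranging, p_2·x_2 = (1/4)·p_1·x_1. Substituting into the budget gives p_1·x_1·(1 + (1/4)) = M.
Demand: x_1*(p_1,p_2,M) = 0.8·M/p_1 and x_2* = 0.2·M/p_2.
At p_1=6.76, p_2=9, M=32: x_1* = 0.8·32/6.76 = 3.787.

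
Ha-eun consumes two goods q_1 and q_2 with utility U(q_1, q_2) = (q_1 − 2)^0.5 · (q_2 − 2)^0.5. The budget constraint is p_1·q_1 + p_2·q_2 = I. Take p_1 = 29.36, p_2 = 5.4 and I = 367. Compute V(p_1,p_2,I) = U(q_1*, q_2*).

MRS = (q_2−2)/(q_1−2). Tangency with p_1/p_2 gives q_2−2 = (p_1/p_2)·(q_1−2).
After buying the subsistence bundle (2, 2), a share 0.5 of the remaining income goes to q_1: q_1* = 2 + 0.5·(I − 2p_1 − 2p_2)/p_1.
Discretionary income = 367 − 2·29.36 − 2·5.4 = 297.48; q_1* = 2 + 0.5·297.48/29.36 = 7.0661; q_2* = 2 + 0.5·297.48/5.4 = 29.5444.
Utility at the optimum: U(7.0661, 29.5444) = 11.8128.

V = 11.8128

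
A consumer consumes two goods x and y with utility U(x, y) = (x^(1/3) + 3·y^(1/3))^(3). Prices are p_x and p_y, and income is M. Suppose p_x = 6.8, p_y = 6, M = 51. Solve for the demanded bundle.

x* = 1.1482, y* = 7.1987

Numerically y/x = 6.26929, so x* = 51/(6.8 + 6·6.26929) = 1.1482 and y* = 6.26929·1.1482 = 7.1987.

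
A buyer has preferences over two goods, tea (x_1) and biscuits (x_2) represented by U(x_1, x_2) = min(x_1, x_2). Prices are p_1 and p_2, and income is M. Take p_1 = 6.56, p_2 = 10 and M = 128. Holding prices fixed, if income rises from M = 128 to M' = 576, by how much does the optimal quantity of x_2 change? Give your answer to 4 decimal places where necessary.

Leontief preferences: the optimum is at the kink where x_1/1 = x_2/1, i.e. x_2 = x_1.
Budget: p_1·x_1 + p_2·x_1 = M, so (p_1 + p_2)·x_1 = M.
Demand: x_1*(p_1,p_2,M) = M/(p_1 + p_2), x_2* = M/(p_1 + p_2).
Here 6.56 + 10 = 16.56, giving x_2* = 7.7295.
At M' = 576: x_2* = 34.7826. Change: 34.7826 − 7.7295 = 27.0531.

Δx_2* = 27.0531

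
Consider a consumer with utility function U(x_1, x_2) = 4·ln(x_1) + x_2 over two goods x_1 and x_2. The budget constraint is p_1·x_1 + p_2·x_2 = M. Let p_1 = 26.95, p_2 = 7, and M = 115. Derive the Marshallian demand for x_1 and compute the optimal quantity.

Set MRS = p_1/p_2: (4/x_1)/1 = p_1/p_2.
So x_1*(p_1,p_2) = 4·p_2/p_1, independent of income; and x_2* = (M − 4·p_2)/p_2.
At the given prices: x_1* = 4·7/26.95 = 1.039.

x_1* = 1.039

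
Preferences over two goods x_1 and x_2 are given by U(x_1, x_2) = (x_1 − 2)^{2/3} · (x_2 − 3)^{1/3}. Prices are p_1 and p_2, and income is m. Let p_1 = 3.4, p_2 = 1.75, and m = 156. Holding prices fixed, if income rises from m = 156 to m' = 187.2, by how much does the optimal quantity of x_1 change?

This is Cobb-Douglas in (x_1−2, x_2−3): tangency gives 2/3·p_2·(x_2−3) = 1/3·p_1·(x_1−2).
Substituting into the budget: x_1* = 2 + 2/3·(m − 2·p_1 − 3·p_2)/p_1, and x_2* = 3 + 1/3·(…)/p_2.
Discretionary income = 156 − 2·3.4 − 3·1.75 = 143.95; x_1* = 2 + 2/3·143.95/3.4 = 30.2255.
At m' = 187.2: x_1* = 36.3431. Change: 36.3431 − 30.2255 = 6.1176.

Δx_1* = 6.1176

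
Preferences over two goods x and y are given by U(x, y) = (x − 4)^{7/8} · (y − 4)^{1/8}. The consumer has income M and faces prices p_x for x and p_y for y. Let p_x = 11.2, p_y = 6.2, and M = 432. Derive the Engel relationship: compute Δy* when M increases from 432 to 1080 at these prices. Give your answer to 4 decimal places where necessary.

Discretionary income = 432 − 4·11.2 − 4·6.2 = 362.4; y* = 4 + 0.125·362.4/6.2 = 11.3065.
At M' = 1080: y* = 24.371. Change: 24.371 − 11.3065 = 13.0645.

Δy* = 13.0645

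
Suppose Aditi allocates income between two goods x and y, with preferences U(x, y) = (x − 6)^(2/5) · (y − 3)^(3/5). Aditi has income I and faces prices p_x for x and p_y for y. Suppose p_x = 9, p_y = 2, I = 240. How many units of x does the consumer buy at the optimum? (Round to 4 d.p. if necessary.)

This is Cobb-Douglas in (x−6, y−3): tangency gives 0.4·p_y·(y−3) = 0.6·p_x·(x−6).
After buying the subsistence bundle (6, 3), a share 0.4 of the remaining income goes to x: x* = 6 + 0.4·(I − 6p_x − 3p_y)/p_x.
Discretionary income = 240 − 6·9 − 3·2 = 180; x* = 6 + 0.4·180/9 = 14.

x* = 14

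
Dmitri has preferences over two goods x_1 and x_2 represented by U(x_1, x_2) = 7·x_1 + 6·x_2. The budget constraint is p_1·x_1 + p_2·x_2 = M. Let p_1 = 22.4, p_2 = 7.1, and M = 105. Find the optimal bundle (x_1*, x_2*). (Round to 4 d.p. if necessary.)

x_1* = 0, x_2* = 14.7887

Linear utility — the consumer picks whichever good has higher MU/price: 7/22.4 = 0.3125 vs 6/7.1 = 0.8451.
x_2 gives more utility per dollar, so spend all income on x_2: x_2* = M/p_2, x_1* = 0.
Numerically: x_1* = 0, x_2* = 14.7887.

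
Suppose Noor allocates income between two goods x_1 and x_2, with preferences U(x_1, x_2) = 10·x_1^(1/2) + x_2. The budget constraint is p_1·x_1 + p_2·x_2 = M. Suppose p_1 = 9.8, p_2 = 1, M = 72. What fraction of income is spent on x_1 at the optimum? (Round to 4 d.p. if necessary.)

MU_x_1 = 5/√x_1, MU_x_2 = 1. Tangency: 5/√x_1 = p_1/p_2.
Thus x_1* = (5·p_2/p_1)² — independent of M — with the rest of income spent on x_2.
Plugging in: x_1* = (5·1/9.8)² = 0.2603, x_2* = 69.449.
Expenditure on x_1: 9.8·0.2603 = 2.551; share = 0.0354.

share on x_1 = 0.0354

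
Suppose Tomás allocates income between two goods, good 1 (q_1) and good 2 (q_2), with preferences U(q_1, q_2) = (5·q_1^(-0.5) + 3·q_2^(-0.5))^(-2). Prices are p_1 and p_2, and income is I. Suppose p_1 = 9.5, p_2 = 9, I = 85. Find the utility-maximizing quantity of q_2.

MRS = MU_q_1/MU_q_2 = (5/3)·(q_2/q_1)^(1.5). Set equal to p_1/p_2.
Solve for the ratio: q_2/q_1 = [(3/5)·p_1/p_2]^(2/3).
With the ratio pinned down, the budget gives q_1* = I/(p_1 + p_2·(q_2/q_1)) and q_2* = (q_2/q_1)·q_1*.
Numerically q_2/q_1 = 0.737488, so q_1* = 85/(9.5 + 9·0.737488) = 5.2673 and q_2* = 0.737488·5.2673 = 3.8845.

q_2* = 3.8845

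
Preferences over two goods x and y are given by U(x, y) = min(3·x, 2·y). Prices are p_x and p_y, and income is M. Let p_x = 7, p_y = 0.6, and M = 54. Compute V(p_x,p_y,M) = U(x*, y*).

With perfect complements, no substitution: consume in ratio x:y = 2:3.
Budget: p_x·x + p_y·(3/2)·x = M, so (2·p_x + 3·p_y)·x = 2·M.
Demand: x*(p_x,p_y,M) = 2·M/(2·p_x + 3·p_y), y* = 3·M/(2·p_x + 3·p_y).
Here 2·7 + 3·0.6 = 15.8, giving x* = 6.8354 and y* = 10.2532.
Utility at the optimum: U(6.8354, 10.2532) = 20.5063.

V = 20.5063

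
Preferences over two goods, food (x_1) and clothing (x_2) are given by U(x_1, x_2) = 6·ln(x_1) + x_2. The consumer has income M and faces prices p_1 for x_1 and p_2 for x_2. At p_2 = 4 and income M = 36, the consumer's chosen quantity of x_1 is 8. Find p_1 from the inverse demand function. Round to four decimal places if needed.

p_1 = 3

MU_x_1 = 6/x_1, MU_x_2 = 1. Tangency: 6/x_1 = p_1/p_2.
So x_1*(p_1,p_2) = 6·p_2/p_1, independent of income; and x_2* = (M − 6·p_2)/p_2.
Set x_1* = 8 in the demand function and solve for p_1: p_1 = 3.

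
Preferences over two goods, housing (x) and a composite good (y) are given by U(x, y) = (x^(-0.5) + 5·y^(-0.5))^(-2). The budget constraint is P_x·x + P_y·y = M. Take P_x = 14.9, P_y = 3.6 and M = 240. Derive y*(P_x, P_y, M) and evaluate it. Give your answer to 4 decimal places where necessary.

y* = 43.0359

MU_x ∝ x^(-1.5), MU_y ∝ 5·y^(-1.5), so MRS = (1/5)·(y/x)^(1.5) = P_x/P_y.
Hence y/x = (5·P_x/P_y)^(1/(1.5)), i.e. raised to the 2/3 power.
Substitute y = (y/x)·x into the budget: x* = M/(P_x + P_y·(y/x)).
Numerically y/x = 7.537648, so x* = 240/(14.9 + 3.6·7.537648) = 5.7095 and y* = 7.537648·5.7095 = 43.0359.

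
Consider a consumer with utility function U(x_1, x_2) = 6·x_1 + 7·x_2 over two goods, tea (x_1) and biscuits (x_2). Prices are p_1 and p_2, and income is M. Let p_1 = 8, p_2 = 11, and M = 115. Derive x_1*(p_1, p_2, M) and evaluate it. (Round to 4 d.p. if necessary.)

x_1* = 14.375

x_1 gives more utility per dollar, so spend all income on x_1: x_1* = M/p_1, x_2* = 0.
Numerically: x_1* = 14.375, x_2* = 0.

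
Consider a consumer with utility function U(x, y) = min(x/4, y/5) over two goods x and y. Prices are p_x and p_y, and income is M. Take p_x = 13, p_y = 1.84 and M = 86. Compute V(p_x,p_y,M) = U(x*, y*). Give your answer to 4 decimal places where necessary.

V = 1.4052

With perfect complements, no substitution: consume in ratio x:y = 4:5.
Budget: p_x·x + p_y·(5/4)·x = M, so (4·p_x + 5·p_y)·x = 4·M.
Demand: x*(p_x,p_y,M) = 4·M/(4·p_x + 5·p_y), y* = 5·M/(4·p_x + 5·p_y).
Here 4·13 + 5·1.84 = 61.2, giving x* = 5.6209 and y* = 7.0261.
Utility at the optimum: U(5.6209, 7.0261) = 1.4052.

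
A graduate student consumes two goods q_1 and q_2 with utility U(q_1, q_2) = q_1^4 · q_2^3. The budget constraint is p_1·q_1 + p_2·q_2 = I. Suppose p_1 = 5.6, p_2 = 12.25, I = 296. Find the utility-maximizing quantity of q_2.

MU_q_1/MU_q_2 = (4·q_2)/(3·q_1); tangency sets this equal to p_1/p_2.
So 4·p_2·q_2 = 3·p_1·q_1; combined with the budget, a share 4/7 of income goes to q_1.
Demand: q_1*(p_1,p_2,I) = 4/7·I/p_1 and q_2* = 3/7·I/p_2.
At p_1=5.6, p_2=12.25, I=296: q_2* = 3/7·296/12.25 = 10.3557.

q_2* = 10.3557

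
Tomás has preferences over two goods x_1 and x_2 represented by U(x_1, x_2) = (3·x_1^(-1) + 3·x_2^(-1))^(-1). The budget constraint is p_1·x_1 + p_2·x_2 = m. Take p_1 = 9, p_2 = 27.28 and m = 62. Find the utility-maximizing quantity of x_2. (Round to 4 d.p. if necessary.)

x_2* = 1.4436

MU_x_1 ∝ 3·x_1^(-2), MU_x_2 ∝ 3·x_2^(-2), so MRS = (x_2/x_1)^(2) = p_1/p_2.
Hence x_2/x_1 = (p_1/p_2)^(1/(2)), i.e. raised to the 0.5 power.
Substitute x_2 = (x_2/x_1)·x_1 into the budget: x_1* = m/(p_1 + p_2·(x_2/x_1)).
Numerically x_2/x_1 = 0.57438, so x_1* = 62/(9 + 27.28·0.57438) = 2.5133 and x_2* = 0.57438·2.5133 = 1.4436.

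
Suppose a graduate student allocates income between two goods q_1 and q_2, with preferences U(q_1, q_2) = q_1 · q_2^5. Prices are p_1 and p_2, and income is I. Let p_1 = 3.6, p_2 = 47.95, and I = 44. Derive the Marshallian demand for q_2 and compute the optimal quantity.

q_2* = 0.7647

Tangency: MRS = (1/5)·q_2/q_1 = p_1/p_2.
So p_2·q_2 = 5·p_1·q_1; combined with the budget, a share 1/6 of income goes to q_1.
Demand: q_1*(p_1,p_2,I) = 1/6·I/p_1 and q_2* = 5/6·I/p_2.
At p_1=3.6, p_2=47.95, I=44: q_2* = 5/6·44/47.95 = 0.7647.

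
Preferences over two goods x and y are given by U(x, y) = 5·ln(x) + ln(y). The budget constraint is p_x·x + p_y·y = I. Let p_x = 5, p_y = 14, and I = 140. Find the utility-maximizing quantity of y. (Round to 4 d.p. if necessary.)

Demand: x*(p_x,p_y,I) = 5/6·I/p_x and y* = 1/6·I/p_y.
At p_x=5, p_y=14, I=140: y* = 1/6·140/14 = 1.6667.

y* = 1.6667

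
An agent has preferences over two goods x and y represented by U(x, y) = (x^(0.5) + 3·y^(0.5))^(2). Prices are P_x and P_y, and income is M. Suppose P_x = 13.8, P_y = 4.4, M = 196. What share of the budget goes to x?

share on x = 0.0342

Substitute y = (y/x)·x into the budget: x* = M/(P_x + P_y·(y/x)).
Numerically y/x = 88.530992, so x* = 196/(13.8 + 4.4·88.530992) = 0.4859 and y* = 88.530992·0.4859 = 43.0213.
Expenditure on x: 13.8·0.4859 = 6.7061; share = 0.0342.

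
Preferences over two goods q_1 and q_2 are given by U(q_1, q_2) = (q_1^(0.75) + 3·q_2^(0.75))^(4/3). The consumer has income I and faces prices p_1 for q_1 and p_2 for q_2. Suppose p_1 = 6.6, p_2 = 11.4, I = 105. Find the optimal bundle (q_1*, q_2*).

q_1* = 0.9516, q_2* = 8.6596

From the CES first-order condition, (1/3)·(q_2/q_1)^(0.25) = p_1/p_2.
Solve for the ratio: q_2/q_1 = [3·p_1/p_2]^(4).
With the ratio pinned down, the budget gives q_1* = I/(p_1 + p_2·(q_2/q_1)) and q_2* = (q_2/q_1)·q_1*.
Numerically q_2/q_1 = 9.099999, so q_1* = 105/(6.6 + 11.4·9.099999) = 0.9516 and q_2* = 9.099999·0.9516 = 8.6596.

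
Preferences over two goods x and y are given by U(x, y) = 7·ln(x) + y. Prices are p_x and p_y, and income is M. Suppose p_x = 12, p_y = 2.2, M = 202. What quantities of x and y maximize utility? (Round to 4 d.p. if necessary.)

MU_x = 7/x, MU_y = 1. Tangency: 7/x = p_x/p_y.
So x*(p_x,p_y) = 7·p_y/p_x, independent of income; and y* = (M − 7·p_y)/p_y.
At the given prices: x* = 7·2.2/12 = 1.2833, and y* = 84.8182.

x* = 1.2833, y* = 84.8182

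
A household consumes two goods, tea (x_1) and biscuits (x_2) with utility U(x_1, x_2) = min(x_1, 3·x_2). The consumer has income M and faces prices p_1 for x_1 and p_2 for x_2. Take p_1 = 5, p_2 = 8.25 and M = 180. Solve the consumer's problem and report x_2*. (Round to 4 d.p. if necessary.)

Leontief preferences: the optimum is at the kink where x_1/3 = x_2/1, i.e. x_2 = (1/3)·x_1.
Budget: p_1·x_1 + p_2·(1/3)·x_1 = M, so (3·p_1 + p_2)·x_1 = 3·M.
Demand: x_1*(p_1,p_2,M) = 3·M/(3·p_1 + p_2), x_2* = M/(3·p_1 + p_2).
Here 3·5 + 8.25 = 23.25, giving x_2* = 7.7419.

x_2* = 7.7419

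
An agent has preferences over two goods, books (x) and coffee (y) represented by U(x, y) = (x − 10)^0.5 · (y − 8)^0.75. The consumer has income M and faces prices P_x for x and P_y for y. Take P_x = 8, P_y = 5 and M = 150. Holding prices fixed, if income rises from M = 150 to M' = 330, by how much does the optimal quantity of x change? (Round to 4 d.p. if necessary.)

Let x' = x−10, y' = y−8. MRS = (2/3)·y'/x' = P_x/P_y.
Substituting into the budget: x* = 10 + 0.4·(M − 10·P_x − 8·P_y)/P_x, and y* = 8 + 0.6·(…)/P_y.
Discretionary income = 150 − 10·8 − 8·5 = 30; x* = 10 + 0.4·30/8 = 11.5.
At M' = 330: x* = 20.5. Change: 20.5 − 11.5 = 9.

Δx* = 9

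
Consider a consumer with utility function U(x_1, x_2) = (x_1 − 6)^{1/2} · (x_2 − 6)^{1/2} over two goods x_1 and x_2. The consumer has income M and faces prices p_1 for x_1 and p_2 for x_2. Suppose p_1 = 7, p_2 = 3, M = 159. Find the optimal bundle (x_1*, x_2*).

x_1* = 13.0714, x_2* = 22.5

This is Cobb-Douglas in (x_1−6, x_2−6): tangency gives 0.5·p_2·(x_2−6) = 0.5·p_1·(x_1−6).
After buying the subsistence bundle (6, 6), a share 0.5 of the remaining income goes to x_1: x_1* = 6 + 0.5·(M − 6p_1 − 6p_2)/p_1.
Discretionary income = 159 − 6·7 − 6·3 = 99; x_1* = 6 + 0.5·99/7 = 13.0714; x_2* = 6 + 0.5·99/3 = 22.5.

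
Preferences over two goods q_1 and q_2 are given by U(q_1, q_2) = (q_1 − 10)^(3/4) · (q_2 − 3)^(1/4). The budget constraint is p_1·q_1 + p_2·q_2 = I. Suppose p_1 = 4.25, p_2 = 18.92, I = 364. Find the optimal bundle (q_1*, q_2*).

q_1* = 56.7188, q_2* = 6.4982

This is Cobb-Douglas in (q_1−10, q_2−3): tangency gives 0.75·p_2·(q_2−3) = 0.25·p_1·(q_1−10).
Substituting into the budget: q_1* = 10 + 0.75·(I − 10·p_1 − 3·p_2)/p_1, and q_2* = 3 + 0.25·(…)/p_2.
Discretionary income = 364 − 10·4.25 − 3·18.92 = 264.74; q_1* = 10 + 0.75·264.74/4.25 = 56.7188; q_2* = 3 + 0.25·264.74/18.92 = 6.4982.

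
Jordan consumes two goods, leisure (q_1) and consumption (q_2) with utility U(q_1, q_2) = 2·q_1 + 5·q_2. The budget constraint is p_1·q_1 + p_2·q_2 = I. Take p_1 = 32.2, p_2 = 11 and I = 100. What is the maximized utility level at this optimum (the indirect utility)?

Linear utility — the consumer picks whichever good has higher MU/price: 2/32.2 = 0.0621 vs 5/11 = 0.4545.
q_2 gives more utility per dollar, so spend all income on q_2: q_2* = I/p_2, q_1* = 0.
Numerically: q_1* = 0, q_2* = 9.0909.
Utility at the optimum: U(0, 9.0909) = 45.4545.

V = 45.4545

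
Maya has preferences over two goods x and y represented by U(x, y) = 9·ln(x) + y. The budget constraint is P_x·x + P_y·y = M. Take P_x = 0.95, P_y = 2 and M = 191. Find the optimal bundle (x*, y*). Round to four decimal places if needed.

So x*(P_x,P_y) = 9·P_y/P_x, independent of income; and y* = (M − 9·P_y)/P_y.
At the given prices: x* = 9·2/0.95 = 18.9474, and y* = 86.5.

x* = 18.9474, y* = 86.5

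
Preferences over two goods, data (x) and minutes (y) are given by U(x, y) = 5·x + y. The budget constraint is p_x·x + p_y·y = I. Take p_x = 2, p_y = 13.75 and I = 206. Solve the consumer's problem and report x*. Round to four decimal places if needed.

Numerically: x* = 103, y* = 0.

x* = 103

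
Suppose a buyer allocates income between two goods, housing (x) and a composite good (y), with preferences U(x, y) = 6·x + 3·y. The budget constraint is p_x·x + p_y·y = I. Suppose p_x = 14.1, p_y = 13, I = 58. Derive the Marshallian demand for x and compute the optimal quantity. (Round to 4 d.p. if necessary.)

x* = 4.1135

Perfect substitutes: compare marginal utility per dollar. 6/p_x vs 3/p_y → 0.4255 vs 0.2308.
x gives more utility per dollar, so spend all income on x: x* = I/p_x, y* = 0.
Numerically: x* = 4.1135, y* = 0.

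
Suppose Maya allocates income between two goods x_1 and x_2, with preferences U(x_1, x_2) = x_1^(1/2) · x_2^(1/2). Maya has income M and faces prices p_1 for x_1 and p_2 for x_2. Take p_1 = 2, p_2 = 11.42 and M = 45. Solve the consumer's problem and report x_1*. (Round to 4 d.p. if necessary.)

x_1* = 11.25

MU_x_1/MU_x_2 = (0.5·x_2)/(0.5·x_1); tangency sets this equal to p_1/p_2.
So 0.5·p_2·x_2 = 0.5·p_1·x_1; combined with the budget, a share 0.5 of income goes to x_1.
Demand: x_1*(p_1,p_2,M) = 0.5·M/p_1 and x_2* = 0.5·M/p_2.
At p_1=2, p_2=11.42, M=45: x_1* = 0.5·45/2 = 11.25.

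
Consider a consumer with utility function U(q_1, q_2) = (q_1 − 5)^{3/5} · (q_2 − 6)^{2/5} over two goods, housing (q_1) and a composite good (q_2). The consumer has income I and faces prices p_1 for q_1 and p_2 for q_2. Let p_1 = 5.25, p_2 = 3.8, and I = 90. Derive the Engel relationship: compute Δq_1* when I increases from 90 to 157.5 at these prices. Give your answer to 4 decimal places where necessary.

MRS = (3/2)·(q_2−6)/(q_1−5). Tangency with p_1/p_2 gives q_2−6 = (2/3)·(p_1/p_2)·(q_1−5).
After buying the subsistence bundle (5, 6), a share 0.6 of the remaining income goes to q_1: q_1* = 5 + 0.6·(I − 5p_1 − 6p_2)/p_1.
Discretionary income = 90 − 5·5.25 − 6·3.8 = 40.95; q_1* = 5 + 0.6·40.95/5.25 = 9.68.
At I' = 157.5: q_1* = 17.3943. Change: 17.3943 − 9.68 = 7.7143.

Δq_1* = 7.7143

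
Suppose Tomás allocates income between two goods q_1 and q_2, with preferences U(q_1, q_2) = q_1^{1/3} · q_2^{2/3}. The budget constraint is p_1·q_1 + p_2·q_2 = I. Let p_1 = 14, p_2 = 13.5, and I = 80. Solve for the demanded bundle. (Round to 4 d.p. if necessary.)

Tangency: MRS = (1/2)·q_2/q_1 = p_1/p_2.
So 1/3·p_2·q_2 = 2/3·p_1·q_1; combined with the budget, a share 1/3 of income goes to q_1.
Demand: q_1*(p_1,p_2,I) = 1/3·I/p_1 and q_2* = 2/3·I/p_2.
At p_1=14, p_2=13.5, I=80: q_1* = 1/3·80/14 = 1.9048, q_2* = 3.9506.

q_1* = 1.9048, q_2* = 3.9506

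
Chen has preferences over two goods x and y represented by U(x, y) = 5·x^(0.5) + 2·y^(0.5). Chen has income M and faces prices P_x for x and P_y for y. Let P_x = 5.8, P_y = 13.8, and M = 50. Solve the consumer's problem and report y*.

From the CES first-order condition, (5/2)·(y/x)^(0.5) = P_x/P_y.
Hence y/x = ((2/5)·P_x/P_y)^(1/(0.5)), i.e. raised to the 2 power.
Substitute y = (y/x)·x into the budget: x* = M/(P_x + P_y·(y/x)).
Numerically y/x = 0.028263, so x* = 50/(5.8 + 13.8·0.028263) = 8.0775 and y* = 0.028263·8.0775 = 0.2283.

y* = 0.2283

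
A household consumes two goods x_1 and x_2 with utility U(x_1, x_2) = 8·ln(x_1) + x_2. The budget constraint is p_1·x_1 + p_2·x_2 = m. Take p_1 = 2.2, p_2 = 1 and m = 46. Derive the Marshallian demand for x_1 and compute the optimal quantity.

x_1* = 3.6364

MU_x_1 = 8/x_1, MU_x_2 = 1. Tangency: 8/x_1 = p_1/p_2.
So x_1*(p_1,p_2) = 8·p_2/p_1, independent of income; and x_2* = (m − 8·p_2)/p_2.
At the given prices: x_1* = 8·1/2.2 = 3.6364.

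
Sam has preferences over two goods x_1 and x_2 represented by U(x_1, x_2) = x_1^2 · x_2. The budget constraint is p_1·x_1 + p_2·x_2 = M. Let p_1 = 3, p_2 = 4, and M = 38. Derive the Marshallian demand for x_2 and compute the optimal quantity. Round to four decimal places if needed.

x_2* = 3.1667

Tangency: MRS = 2·x_2/x_1 = p_1/p_2.
So 2·p_2·x_2 = p_1·x_1; combined with the budget, a share 2/3 of income goes to x_1.
Demand: x_1*(p_1,p_2,M) = 2/3·M/p_1 and x_2* = 1/3·M/p_2.
At p_1=3, p_2=4, M=38: x_2* = 1/3·38/4 = 3.1667.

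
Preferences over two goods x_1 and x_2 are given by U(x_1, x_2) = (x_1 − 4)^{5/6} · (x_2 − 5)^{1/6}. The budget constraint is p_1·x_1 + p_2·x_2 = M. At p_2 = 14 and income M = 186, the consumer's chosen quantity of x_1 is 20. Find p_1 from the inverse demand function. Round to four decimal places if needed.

p_1 = 5

This is Cobb-Douglas in (x_1−4, x_2−5): tangency gives 5/6·p_2·(x_2−5) = 1/6·p_1·(x_1−4).
Substituting into the budget: x_1* = 4 + 5/6·(M − 4·p_1 − 5·p_2)/p_1, and x_2* = 5 + 1/6·(…)/p_2.
Set x_1* = 20 in the demand function and solve for p_1: p_1 = 5.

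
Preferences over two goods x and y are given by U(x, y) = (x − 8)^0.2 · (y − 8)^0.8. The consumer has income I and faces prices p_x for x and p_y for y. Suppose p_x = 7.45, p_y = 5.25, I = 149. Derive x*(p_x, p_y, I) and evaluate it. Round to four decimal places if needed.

x* = 9.2725

Let x' = x−8, y' = y−8. MRS = (1/4)·y'/x' = p_x/p_y.
Substituting into the budget: x* = 8 + 0.2·(I − 8·p_x − 8·p_y)/p_x, and y* = 8 + 0.8·(…)/p_y.
Discretionary income = 149 − 8·7.45 − 8·5.25 = 47.4; x* = 8 + 0.2·47.4/7.45 = 9.2725.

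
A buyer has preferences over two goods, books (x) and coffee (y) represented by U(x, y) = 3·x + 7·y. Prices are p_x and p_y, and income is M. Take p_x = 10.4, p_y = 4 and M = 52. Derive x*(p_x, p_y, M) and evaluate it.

Perfect substitutes: compare marginal utility per dollar. 3/p_x vs 7/p_y → 0.2885 vs 1.75.
y gives more utility per dollar, so spend all income on y: y* = M/p_y, x* = 0.
Numerically: x* = 0, y* = 13.

x* = 0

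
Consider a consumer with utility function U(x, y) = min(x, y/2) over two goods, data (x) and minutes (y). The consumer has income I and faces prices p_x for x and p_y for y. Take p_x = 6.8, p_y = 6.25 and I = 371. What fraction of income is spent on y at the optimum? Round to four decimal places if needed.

share on y = 0.6477

With perfect complements, no substitution: consume in ratio x:y = 1:2.
Budget: p_x·x + p_y·2·x = I, so (p_x + 2·p_y)·x = I.
Demand: x*(p_x,p_y,I) = I/(p_x + 2·p_y), y* = 2·I/(p_x + 2·p_y).
Here 6.8 + 2·6.25 = 19.3, giving x* = 19.2228 and y* = 38.4456.
Expenditure on y: 6.25·38.4456 = 240.285; share = 0.6477.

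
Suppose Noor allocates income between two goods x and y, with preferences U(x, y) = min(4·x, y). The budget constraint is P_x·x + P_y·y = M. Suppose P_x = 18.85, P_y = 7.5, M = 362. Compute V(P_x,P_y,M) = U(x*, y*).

V = 29.6418

Demand: x*(P_x,P_y,M) = M/(P_x + 4·P_y), y* = 4·M/(P_x + 4·P_y).
Here 18.85 + 4·7.5 = 48.85, giving x* = 7.4104 and y* = 29.6418.
Utility at the optimum: U(7.4104, 29.6418) = 29.6418.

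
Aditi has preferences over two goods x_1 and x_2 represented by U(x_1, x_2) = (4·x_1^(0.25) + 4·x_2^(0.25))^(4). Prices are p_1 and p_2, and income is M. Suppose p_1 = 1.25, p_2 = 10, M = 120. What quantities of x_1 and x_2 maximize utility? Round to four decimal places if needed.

MU_x_1 ∝ 4·x_1^(-0.75), MU_x_2 ∝ 4·x_2^(-0.75), so MRS = (x_2/x_1)^(0.75) = p_1/p_2.
Hence x_2/x_1 = (p_1/p_2)^(1/(0.75)), i.e. raised to the 4/3 power.
With the ratio pinned down, the budget gives x_1* = M/(p_1 + p_2·(x_2/x_1)) and x_2* = (x_2/x_1)·x_1*.
Numerically x_2/x_1 = 0.0625, so x_1* = 120/(1.25 + 10·0.0625) = 64 and x_2* = 0.0625·64 = 4.

x_1* = 64, x_2* = 4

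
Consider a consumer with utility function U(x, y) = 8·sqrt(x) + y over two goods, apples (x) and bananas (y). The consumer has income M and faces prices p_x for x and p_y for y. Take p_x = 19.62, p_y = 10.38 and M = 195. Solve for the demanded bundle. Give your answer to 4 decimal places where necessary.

x* = 4.4783, y* = 10.3213

Utility is quasi-linear in y; the FOC for x is 4/√x = p_x/p_y.
Solve: √x = 4·p_y/p_x, so x*(p_x,p_y) = (4·p_y/p_x)², and y* = (M − p_x·x*)/p_y.
Plugging in: x* = (4·10.38/19.62)² = 4.4783, y* = 10.3213.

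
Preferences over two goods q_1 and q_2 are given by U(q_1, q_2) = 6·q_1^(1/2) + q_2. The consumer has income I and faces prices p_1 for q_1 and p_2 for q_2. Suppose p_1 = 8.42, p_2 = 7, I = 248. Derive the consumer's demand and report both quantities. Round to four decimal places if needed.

Set MRS = p_1/p_2: 3·q_1^(−1/2) = p_1/p_2.
Thus q_1* = (3·p_2/p_1)² — independent of I — with the rest of income spent on q_2.
Plugging in: q_1* = (3·7/8.42)² = 6.2203, q_2* = 27.9464.

q_1* = 6.2203, q_2* = 27.9464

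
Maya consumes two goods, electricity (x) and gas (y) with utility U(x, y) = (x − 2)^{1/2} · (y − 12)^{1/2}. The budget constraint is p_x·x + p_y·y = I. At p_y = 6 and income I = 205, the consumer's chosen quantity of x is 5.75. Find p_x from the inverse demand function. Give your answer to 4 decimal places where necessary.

p_x = 14

MRS = (y−12)/(x−2). Tangency with p_x/p_y gives y−12 = (p_x/p_y)·(x−2).
After buying the subsistence bundle (2, 12), a share 0.5 of the remaining income goes to x: x* = 2 + 0.5·(I − 2p_x − 12p_y)/p_x.
Set x* = 5.75 in the demand function and solve for p_x: p_x = 14.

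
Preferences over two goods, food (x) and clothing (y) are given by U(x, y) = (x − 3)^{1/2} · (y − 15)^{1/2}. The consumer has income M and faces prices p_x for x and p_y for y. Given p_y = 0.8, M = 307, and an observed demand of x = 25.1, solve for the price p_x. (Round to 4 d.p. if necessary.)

MRS = (y−15)/(x−3). Tangency with p_x/p_y gives y−15 = (p_x/p_y)·(x−3).
After buying the subsistence bundle (3, 15), a share 0.5 of the remaining income goes to x: x* = 3 + 0.5·(M − 3p_x − 15p_y)/p_x.
Set x* = 25.1 in the demand function and solve for p_x: p_x = 6.25.

p_x = 6.25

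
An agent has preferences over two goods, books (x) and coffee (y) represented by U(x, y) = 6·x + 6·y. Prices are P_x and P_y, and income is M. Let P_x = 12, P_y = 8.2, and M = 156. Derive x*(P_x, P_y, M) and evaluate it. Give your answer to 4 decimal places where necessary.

x* = 0

Perfect substitutes: compare marginal utility per dollar. 6/P_x vs 6/P_y → 0.5 vs 0.7317.
y gives more utility per dollar, so spend all income on y: y* = M/P_y, x* = 0.
Numerically: x* = 0, y* = 19.0244.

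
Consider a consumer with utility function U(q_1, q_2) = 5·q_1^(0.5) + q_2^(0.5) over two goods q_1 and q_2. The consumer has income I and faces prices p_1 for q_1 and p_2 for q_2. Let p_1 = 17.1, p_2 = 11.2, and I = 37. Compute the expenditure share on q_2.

MU_q_1 ∝ 5·q_1^(-0.5), MU_q_2 ∝ q_2^(-0.5), so MRS = 5·(q_2/q_1)^(0.5) = p_1/p_2.
Solve for the ratio: q_2/q_1 = [(1/5)·p_1/p_2]^(2).
Substitute q_2 = (q_2/q_1)·q_1 into the budget: q_1* = I/(p_1 + p_2·(q_2/q_1)).
Numerically q_2/q_1 = 0.093243, so q_1* = 37/(17.1 + 11.2·0.093243) = 2.0392 and q_2* = 0.093243·2.0392 = 0.1901.
Expenditure on q_2: 11.2·0.1901 = 2.1296; share = 0.0576.

share on q_2 = 0.0576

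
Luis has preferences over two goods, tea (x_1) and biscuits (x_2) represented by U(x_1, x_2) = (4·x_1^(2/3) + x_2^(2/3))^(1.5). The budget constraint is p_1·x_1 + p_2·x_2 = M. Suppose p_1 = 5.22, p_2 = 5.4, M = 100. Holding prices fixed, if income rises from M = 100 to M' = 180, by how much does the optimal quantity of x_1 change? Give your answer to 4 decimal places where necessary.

Δx_1* = 15.1051

From the CES first-order condition, 4·(x_2/x_1)^(1/3) = p_1/p_2.
Solve for the ratio: x_2/x_1 = [(1/4)·p_1/p_2]^(3).
Substitute x_2 = (x_2/x_1)·x_1 into the budget: x_1* = M/(p_1 + p_2·(x_2/x_1)).
Numerically x_2/x_1 = 0.014114, so x_1* = 100/(5.22 + 5.4·0.014114) = 18.8814.
At M' = 180: x_1* = 33.9865. Change: 33.9865 − 18.8814 = 15.1051.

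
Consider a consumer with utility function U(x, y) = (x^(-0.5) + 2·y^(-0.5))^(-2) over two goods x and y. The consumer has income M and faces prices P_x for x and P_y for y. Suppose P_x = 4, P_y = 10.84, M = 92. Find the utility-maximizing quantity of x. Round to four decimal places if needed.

Substitute y = (y/x)·x into the budget: x* = M/(P_x + P_y·(y/x)).
Numerically y/x = 0.816658, so x* = 92/(4 + 10.84·0.816658) = 7.1581.

x* = 7.1581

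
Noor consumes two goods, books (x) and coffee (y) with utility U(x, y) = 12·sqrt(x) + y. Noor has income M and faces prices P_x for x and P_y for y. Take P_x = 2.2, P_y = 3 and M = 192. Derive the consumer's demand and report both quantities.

Utility is quasi-linear in y; the FOC for x is 6/√x = P_x/P_y.
Solve: √x = 6·P_y/P_x, so x*(P_x,P_y) = (6·P_y/P_x)², and y* = (M − P_x·x*)/P_y.
Plugging in: x* = (6·3/2.2)² = 66.9421, y* = 14.9091.

x* = 66.9421, y* = 14.9091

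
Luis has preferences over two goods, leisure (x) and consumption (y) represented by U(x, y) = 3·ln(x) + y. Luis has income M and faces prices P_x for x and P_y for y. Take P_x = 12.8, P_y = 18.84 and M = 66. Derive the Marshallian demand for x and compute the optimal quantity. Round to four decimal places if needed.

MU_x = 3/x, MU_y = 1. Tangency: 3/x = P_x/P_y.
So x*(P_x,P_y) = 3·P_y/P_x, independent of income; and y* = (M − 3·P_y)/P_y.
At the given prices: x* = 3·18.84/12.8 = 4.4156.

x* = 4.4156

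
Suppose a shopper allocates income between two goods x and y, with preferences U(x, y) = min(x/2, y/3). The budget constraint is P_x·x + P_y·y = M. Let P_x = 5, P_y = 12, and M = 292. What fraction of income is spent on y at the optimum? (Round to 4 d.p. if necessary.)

Leontief preferences: the optimum is at the kink where x/2 = y/3, i.e. y = (3/2)·x.
Budget: P_x·x + P_y·(3/2)·x = M, so (2·P_x + 3·P_y)·x = 2·M.
Demand: x*(P_x,P_y,M) = 2·M/(2·P_x + 3·P_y), y* = 3·M/(2·P_x + 3·P_y).
Here 2·5 + 3·12 = 46, giving x* = 12.6957 and y* = 19.0435.
Expenditure on y: 12·19.0435 = 228.5217; share = 0.7826.

share on y = 0.7826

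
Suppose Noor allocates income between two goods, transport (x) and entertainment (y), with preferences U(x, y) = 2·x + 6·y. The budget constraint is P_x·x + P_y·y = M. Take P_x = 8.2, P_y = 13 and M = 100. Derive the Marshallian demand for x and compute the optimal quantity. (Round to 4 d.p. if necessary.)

Perfect substitutes: compare marginal utility per dollar. 2/P_x vs 6/P_y → 0.2439 vs 0.4615.
y gives more utility per dollar, so spend all income on y: y* = M/P_y, x* = 0.
Numerically: x* = 0, y* = 7.6923.

x* = 0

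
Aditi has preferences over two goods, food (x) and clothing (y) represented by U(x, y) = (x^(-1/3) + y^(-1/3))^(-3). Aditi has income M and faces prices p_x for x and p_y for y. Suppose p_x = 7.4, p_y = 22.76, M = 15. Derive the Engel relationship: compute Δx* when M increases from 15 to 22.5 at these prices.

From the CES first-order condition, (y/x)^(4/3) = p_x/p_y.
Hence y/x = (p_x/p_y)^(1/(4/3)), i.e. raised to the 0.75 power.
Substitute y = (y/x)·x into the budget: x* = M/(p_x + p_y·(y/x)).
Numerically y/x = 0.430571, so x* = 15/(7.4 + 22.76·0.430571) = 0.8721.
At M' = 22.5: x* = 1.3082. Change: 1.3082 − 0.8721 = 0.4361.

Δx* = 0.4361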